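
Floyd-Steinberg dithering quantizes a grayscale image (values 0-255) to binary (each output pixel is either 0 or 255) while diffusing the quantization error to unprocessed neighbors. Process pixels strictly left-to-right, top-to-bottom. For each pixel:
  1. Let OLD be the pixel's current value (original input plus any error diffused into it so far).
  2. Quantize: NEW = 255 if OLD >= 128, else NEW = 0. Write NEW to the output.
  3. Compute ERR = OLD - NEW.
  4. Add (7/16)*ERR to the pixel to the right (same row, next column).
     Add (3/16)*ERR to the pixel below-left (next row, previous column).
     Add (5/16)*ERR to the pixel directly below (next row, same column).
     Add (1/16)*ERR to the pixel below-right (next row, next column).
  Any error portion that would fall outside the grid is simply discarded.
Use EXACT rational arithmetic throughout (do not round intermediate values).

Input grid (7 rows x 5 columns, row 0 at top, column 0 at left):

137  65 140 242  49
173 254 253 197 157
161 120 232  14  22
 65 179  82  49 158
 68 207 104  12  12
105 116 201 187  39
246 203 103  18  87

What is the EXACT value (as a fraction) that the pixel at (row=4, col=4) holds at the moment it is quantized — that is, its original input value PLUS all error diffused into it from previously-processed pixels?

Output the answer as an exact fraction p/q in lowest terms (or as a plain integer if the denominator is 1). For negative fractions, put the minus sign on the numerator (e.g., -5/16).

(0,0): OLD=137 → NEW=255, ERR=-118
(0,1): OLD=107/8 → NEW=0, ERR=107/8
(0,2): OLD=18669/128 → NEW=255, ERR=-13971/128
(0,3): OLD=397819/2048 → NEW=255, ERR=-124421/2048
(0,4): OLD=734685/32768 → NEW=0, ERR=734685/32768
(1,0): OLD=17745/128 → NEW=255, ERR=-14895/128
(1,1): OLD=183735/1024 → NEW=255, ERR=-77385/1024
(1,2): OLD=5743363/32768 → NEW=255, ERR=-2612477/32768
(1,3): OLD=18417799/131072 → NEW=255, ERR=-15005561/131072
(1,4): OLD=230944693/2097152 → NEW=0, ERR=230944693/2097152
(2,0): OLD=1809869/16384 → NEW=0, ERR=1809869/16384
(2,1): OLD=64220575/524288 → NEW=0, ERR=64220575/524288
(2,2): OLD=1967015069/8388608 → NEW=255, ERR=-172079971/8388608
(2,3): OLD=-2024748921/134217728 → NEW=0, ERR=-2024748921/134217728
(2,4): OLD=91608005105/2147483648 → NEW=0, ERR=91608005105/2147483648
(3,0): OLD=1027500285/8388608 → NEW=0, ERR=1027500285/8388608
(3,1): OLD=18382767161/67108864 → NEW=255, ERR=1270006841/67108864
(3,2): OLD=190473577667/2147483648 → NEW=0, ERR=190473577667/2147483648
(3,3): OLD=385716731595/4294967296 → NEW=0, ERR=385716731595/4294967296
(3,4): OLD=14408982531031/68719476736 → NEW=255, ERR=-3114484036649/68719476736
(4,0): OLD=117924475955/1073741824 → NEW=0, ERR=117924475955/1073741824
(4,1): OLD=9801070406067/34359738368 → NEW=255, ERR=1039337122227/34359738368
(4,2): OLD=89595295774173/549755813888 → NEW=255, ERR=-50592436767267/549755813888
(4,3): OLD=-27721613880397/8796093022208 → NEW=0, ERR=-27721613880397/8796093022208
(4,4): OLD=291476645952357/140737488355328 → NEW=0, ERR=291476645952357/140737488355328
Target (4,4): original=12, with diffused error = 291476645952357/140737488355328

Answer: 291476645952357/140737488355328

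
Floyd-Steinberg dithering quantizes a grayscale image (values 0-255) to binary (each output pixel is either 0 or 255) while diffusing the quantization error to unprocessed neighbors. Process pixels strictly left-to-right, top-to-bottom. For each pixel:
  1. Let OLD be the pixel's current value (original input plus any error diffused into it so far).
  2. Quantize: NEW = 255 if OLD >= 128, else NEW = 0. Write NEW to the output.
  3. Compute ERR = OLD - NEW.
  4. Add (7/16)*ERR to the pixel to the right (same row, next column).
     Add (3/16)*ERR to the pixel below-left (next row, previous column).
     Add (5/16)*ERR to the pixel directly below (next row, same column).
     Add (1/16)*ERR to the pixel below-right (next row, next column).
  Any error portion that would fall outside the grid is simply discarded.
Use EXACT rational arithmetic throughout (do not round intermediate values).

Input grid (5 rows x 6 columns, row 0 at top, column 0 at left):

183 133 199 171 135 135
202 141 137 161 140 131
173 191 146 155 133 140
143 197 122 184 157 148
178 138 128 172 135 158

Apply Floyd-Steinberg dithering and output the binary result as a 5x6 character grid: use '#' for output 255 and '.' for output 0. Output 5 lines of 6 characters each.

Answer: #.##.#
##.#.#
#.##.#
.#.##.
##.#.#

Derivation:
(0,0): OLD=183 → NEW=255, ERR=-72
(0,1): OLD=203/2 → NEW=0, ERR=203/2
(0,2): OLD=7789/32 → NEW=255, ERR=-371/32
(0,3): OLD=84955/512 → NEW=255, ERR=-45605/512
(0,4): OLD=786685/8192 → NEW=0, ERR=786685/8192
(0,5): OLD=23201515/131072 → NEW=255, ERR=-10221845/131072
(1,0): OLD=6353/32 → NEW=255, ERR=-1807/32
(1,1): OLD=36183/256 → NEW=255, ERR=-29097/256
(1,2): OLD=600419/8192 → NEW=0, ERR=600419/8192
(1,3): OLD=5980551/32768 → NEW=255, ERR=-2375289/32768
(1,4): OLD=247687573/2097152 → NEW=0, ERR=247687573/2097152
(1,5): OLD=5513087363/33554432 → NEW=255, ERR=-3043292797/33554432
(2,0): OLD=549037/4096 → NEW=255, ERR=-495443/4096
(2,1): OLD=14781695/131072 → NEW=0, ERR=14781695/131072
(2,2): OLD=414288445/2097152 → NEW=255, ERR=-120485315/2097152
(2,3): OLD=2247108629/16777216 → NEW=255, ERR=-2031081451/16777216
(2,4): OLD=51221522495/536870912 → NEW=0, ERR=51221522495/536870912
(2,5): OLD=1381086095273/8589934592 → NEW=255, ERR=-809347225687/8589934592
(3,0): OLD=264966941/2097152 → NEW=0, ERR=264966941/2097152
(3,1): OLD=4516202265/16777216 → NEW=255, ERR=238012185/16777216
(3,2): OLD=12697305467/134217728 → NEW=0, ERR=12697305467/134217728
(3,3): OLD=1733919812689/8589934592 → NEW=255, ERR=-456513508271/8589934592
(3,4): OLD=9506043778417/68719476736 → NEW=255, ERR=-8017422789263/68719476736
(3,5): OLD=80788227237887/1099511627776 → NEW=0, ERR=80788227237887/1099511627776
(4,0): OLD=59094225363/268435456 → NEW=255, ERR=-9356815917/268435456
(4,1): OLD=656348351479/4294967296 → NEW=255, ERR=-438868309001/4294967296
(4,2): OLD=14263489181749/137438953472 → NEW=0, ERR=14263489181749/137438953472
(4,3): OLD=406452847628137/2199023255552 → NEW=255, ERR=-154298082537623/2199023255552
(4,4): OLD=2754877913256825/35184372088832 → NEW=0, ERR=2754877913256825/35184372088832
(4,5): OLD=117051433923324335/562949953421312 → NEW=255, ERR=-26500804199110225/562949953421312
Row 0: #.##.#
Row 1: ##.#.#
Row 2: #.##.#
Row 3: .#.##.
Row 4: ##.#.#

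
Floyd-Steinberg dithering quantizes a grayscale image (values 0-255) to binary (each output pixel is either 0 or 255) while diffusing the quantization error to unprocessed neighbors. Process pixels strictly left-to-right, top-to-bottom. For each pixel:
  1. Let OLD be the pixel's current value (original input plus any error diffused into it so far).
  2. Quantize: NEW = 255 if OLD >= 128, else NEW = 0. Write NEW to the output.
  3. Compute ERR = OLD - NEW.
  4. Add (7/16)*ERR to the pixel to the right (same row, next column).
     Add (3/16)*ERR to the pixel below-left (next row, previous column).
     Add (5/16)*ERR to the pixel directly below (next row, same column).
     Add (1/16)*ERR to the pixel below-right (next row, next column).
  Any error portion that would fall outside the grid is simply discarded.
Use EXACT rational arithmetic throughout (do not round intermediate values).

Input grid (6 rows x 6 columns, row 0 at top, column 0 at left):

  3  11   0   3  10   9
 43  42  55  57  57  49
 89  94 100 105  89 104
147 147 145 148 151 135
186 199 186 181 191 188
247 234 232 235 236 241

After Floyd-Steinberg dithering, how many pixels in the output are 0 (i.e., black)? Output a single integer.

Answer: 18

Derivation:
(0,0): OLD=3 → NEW=0, ERR=3
(0,1): OLD=197/16 → NEW=0, ERR=197/16
(0,2): OLD=1379/256 → NEW=0, ERR=1379/256
(0,3): OLD=21941/4096 → NEW=0, ERR=21941/4096
(0,4): OLD=808947/65536 → NEW=0, ERR=808947/65536
(0,5): OLD=15099813/1048576 → NEW=0, ERR=15099813/1048576
(1,0): OLD=11839/256 → NEW=0, ERR=11839/256
(1,1): OLD=137785/2048 → NEW=0, ERR=137785/2048
(1,2): OLD=5760045/65536 → NEW=0, ERR=5760045/65536
(1,3): OLD=26156073/262144 → NEW=0, ERR=26156073/262144
(1,4): OLD=1804303451/16777216 → NEW=0, ERR=1804303451/16777216
(1,5): OLD=27198536973/268435456 → NEW=0, ERR=27198536973/268435456
(2,0): OLD=3803267/32768 → NEW=0, ERR=3803267/32768
(2,1): OLD=194168401/1048576 → NEW=255, ERR=-73218479/1048576
(2,2): OLD=2010414643/16777216 → NEW=0, ERR=2010414643/16777216
(2,3): OLD=28758025307/134217728 → NEW=255, ERR=-5467495333/134217728
(2,4): OLD=558430860433/4294967296 → NEW=255, ERR=-536785800047/4294967296
(2,5): OLD=6027109621511/68719476736 → NEW=0, ERR=6027109621511/68719476736
(3,0): OLD=2855118035/16777216 → NEW=255, ERR=-1423072045/16777216
(3,1): OLD=15809773015/134217728 → NEW=0, ERR=15809773015/134217728
(3,2): OLD=238347837237/1073741824 → NEW=255, ERR=-35456327883/1073741824
(3,3): OLD=7207214871391/68719476736 → NEW=0, ERR=7207214871391/68719476736
(3,4): OLD=94407933572095/549755813888 → NEW=255, ERR=-45779798969345/549755813888
(3,5): OLD=1039389767667089/8796093022208 → NEW=0, ERR=1039389767667089/8796093022208
(4,0): OLD=389938395773/2147483648 → NEW=255, ERR=-157669934467/2147483648
(4,1): OLD=6603789046105/34359738368 → NEW=255, ERR=-2157944237735/34359738368
(4,2): OLD=192668166913339/1099511627776 → NEW=255, ERR=-87707298169541/1099511627776
(4,3): OLD=2835825702995527/17592186044416 → NEW=255, ERR=-1650181738330553/17592186044416
(4,4): OLD=42967066161404855/281474976710656 → NEW=255, ERR=-28809052899812425/281474976710656
(4,5): OLD=787876465401395873/4503599627370496 → NEW=255, ERR=-360541439578080607/4503599627370496
(5,0): OLD=116702258559771/549755813888 → NEW=255, ERR=-23485473981669/549755813888
(5,1): OLD=3098654919656651/17592186044416 → NEW=255, ERR=-1387352521669429/17592186044416
(5,2): OLD=21259365213455465/140737488355328 → NEW=255, ERR=-14628694317153175/140737488355328
(5,3): OLD=612649425894638099/4503599627370496 → NEW=255, ERR=-535768479084838381/4503599627370496
(5,4): OLD=1180802220453158355/9007199254740992 → NEW=255, ERR=-1116033589505794605/9007199254740992
(5,5): OLD=22392221111165899247/144115188075855872 → NEW=255, ERR=-14357151848177348113/144115188075855872
Output grid:
  Row 0: ......  (6 black, running=6)
  Row 1: ......  (6 black, running=12)
  Row 2: .#.##.  (3 black, running=15)
  Row 3: #.#.#.  (3 black, running=18)
  Row 4: ######  (0 black, running=18)
  Row 5: ######  (0 black, running=18)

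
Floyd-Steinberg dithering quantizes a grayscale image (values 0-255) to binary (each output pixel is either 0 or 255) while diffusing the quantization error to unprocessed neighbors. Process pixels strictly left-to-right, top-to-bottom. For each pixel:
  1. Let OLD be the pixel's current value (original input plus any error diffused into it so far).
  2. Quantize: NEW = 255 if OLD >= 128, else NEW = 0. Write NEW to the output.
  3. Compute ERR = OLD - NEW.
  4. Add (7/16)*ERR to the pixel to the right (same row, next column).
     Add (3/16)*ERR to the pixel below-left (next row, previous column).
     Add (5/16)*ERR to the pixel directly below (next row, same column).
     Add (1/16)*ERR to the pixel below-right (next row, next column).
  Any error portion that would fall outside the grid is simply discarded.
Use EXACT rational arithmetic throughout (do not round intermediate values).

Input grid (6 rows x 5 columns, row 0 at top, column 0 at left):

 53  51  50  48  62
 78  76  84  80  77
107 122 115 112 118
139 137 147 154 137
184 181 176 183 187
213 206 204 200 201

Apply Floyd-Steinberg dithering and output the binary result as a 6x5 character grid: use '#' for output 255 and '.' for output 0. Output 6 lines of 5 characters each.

Answer: .....
.#.#.
.#.#.
#.#.#
#####
#.#.#

Derivation:
(0,0): OLD=53 → NEW=0, ERR=53
(0,1): OLD=1187/16 → NEW=0, ERR=1187/16
(0,2): OLD=21109/256 → NEW=0, ERR=21109/256
(0,3): OLD=344371/4096 → NEW=0, ERR=344371/4096
(0,4): OLD=6473829/65536 → NEW=0, ERR=6473829/65536
(1,0): OLD=27769/256 → NEW=0, ERR=27769/256
(1,1): OLD=338767/2048 → NEW=255, ERR=-183473/2048
(1,2): OLD=5962107/65536 → NEW=0, ERR=5962107/65536
(1,3): OLD=44498975/262144 → NEW=255, ERR=-22347745/262144
(1,4): OLD=318043517/4194304 → NEW=0, ERR=318043517/4194304
(2,0): OLD=4066517/32768 → NEW=0, ERR=4066517/32768
(2,1): OLD=180497015/1048576 → NEW=255, ERR=-86889865/1048576
(2,2): OLD=1436008229/16777216 → NEW=0, ERR=1436008229/16777216
(2,3): OLD=38308371871/268435456 → NEW=255, ERR=-30142669409/268435456
(2,4): OLD=374697289625/4294967296 → NEW=0, ERR=374697289625/4294967296
(3,0): OLD=2722006149/16777216 → NEW=255, ERR=-1556183931/16777216
(3,1): OLD=12660631073/134217728 → NEW=0, ERR=12660631073/134217728
(3,2): OLD=810817872187/4294967296 → NEW=255, ERR=-284398788293/4294967296
(3,3): OLD=959038040259/8589934592 → NEW=0, ERR=959038040259/8589934592
(3,4): OLD=28324810382639/137438953472 → NEW=255, ERR=-6722122752721/137438953472
(4,0): OLD=370871527211/2147483648 → NEW=255, ERR=-176736803029/2147483648
(4,1): OLD=10738031567275/68719476736 → NEW=255, ERR=-6785435000405/68719476736
(4,2): OLD=152763254497893/1099511627776 → NEW=255, ERR=-127612210584987/1099511627776
(4,3): OLD=2705731881930667/17592186044416 → NEW=255, ERR=-1780275559395413/17592186044416
(4,4): OLD=37835843073833773/281474976710656 → NEW=255, ERR=-33940275987383507/281474976710656
(5,0): OLD=185561783230433/1099511627776 → NEW=255, ERR=-94813681852447/1099511627776
(5,1): OLD=972066938622179/8796093022208 → NEW=0, ERR=972066938622179/8796093022208
(5,2): OLD=53742957504595451/281474976710656 → NEW=255, ERR=-18033161556621829/281474976710656
(5,3): OLD=124394048988551541/1125899906842624 → NEW=0, ERR=124394048988551541/1125899906842624
(5,4): OLD=3698909287776762999/18014398509481984 → NEW=255, ERR=-894762332141142921/18014398509481984
Row 0: .....
Row 1: .#.#.
Row 2: .#.#.
Row 3: #.#.#
Row 4: #####
Row 5: #.#.#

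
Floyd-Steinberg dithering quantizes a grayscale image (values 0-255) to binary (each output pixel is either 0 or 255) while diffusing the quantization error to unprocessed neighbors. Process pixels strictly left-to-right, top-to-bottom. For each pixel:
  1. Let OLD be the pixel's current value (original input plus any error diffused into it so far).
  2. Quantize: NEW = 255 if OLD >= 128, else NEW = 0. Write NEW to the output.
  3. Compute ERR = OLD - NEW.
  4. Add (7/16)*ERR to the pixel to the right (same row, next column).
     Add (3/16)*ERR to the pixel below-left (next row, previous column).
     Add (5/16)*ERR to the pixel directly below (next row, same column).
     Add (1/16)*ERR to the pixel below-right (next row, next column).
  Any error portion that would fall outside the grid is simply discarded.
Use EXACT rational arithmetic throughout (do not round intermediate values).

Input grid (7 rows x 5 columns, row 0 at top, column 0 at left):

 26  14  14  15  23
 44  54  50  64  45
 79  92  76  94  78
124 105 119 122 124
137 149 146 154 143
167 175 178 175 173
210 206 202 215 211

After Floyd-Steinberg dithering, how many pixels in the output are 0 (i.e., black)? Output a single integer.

(0,0): OLD=26 → NEW=0, ERR=26
(0,1): OLD=203/8 → NEW=0, ERR=203/8
(0,2): OLD=3213/128 → NEW=0, ERR=3213/128
(0,3): OLD=53211/2048 → NEW=0, ERR=53211/2048
(0,4): OLD=1126141/32768 → NEW=0, ERR=1126141/32768
(1,0): OLD=7281/128 → NEW=0, ERR=7281/128
(1,1): OLD=95383/1024 → NEW=0, ERR=95383/1024
(1,2): OLD=3442403/32768 → NEW=0, ERR=3442403/32768
(1,3): OLD=16527271/131072 → NEW=0, ERR=16527271/131072
(1,4): OLD=235991061/2097152 → NEW=0, ERR=235991061/2097152
(2,0): OLD=1871725/16384 → NEW=0, ERR=1871725/16384
(2,1): OLD=101891071/524288 → NEW=255, ERR=-31802369/524288
(2,2): OLD=937473213/8388608 → NEW=0, ERR=937473213/8388608
(2,3): OLD=28180653543/134217728 → NEW=255, ERR=-6044867097/134217728
(2,4): OLD=217630719889/2147483648 → NEW=0, ERR=217630719889/2147483648
(3,0): OLD=1244256285/8388608 → NEW=255, ERR=-894838755/8388608
(3,1): OLD=4527771737/67108864 → NEW=0, ERR=4527771737/67108864
(3,2): OLD=367661207715/2147483648 → NEW=255, ERR=-179947122525/2147483648
(3,3): OLD=417694269707/4294967296 → NEW=0, ERR=417694269707/4294967296
(3,4): OLD=13427946454999/68719476736 → NEW=255, ERR=-4095520112681/68719476736
(4,0): OLD=124892394899/1073741824 → NEW=0, ERR=124892394899/1073741824
(4,1): OLD=6823617934483/34359738368 → NEW=255, ERR=-1938115349357/34359738368
(4,2): OLD=64644653182461/549755813888 → NEW=0, ERR=64644653182461/549755813888
(4,3): OLD=1930076284238995/8796093022208 → NEW=255, ERR=-312927436424045/8796093022208
(4,4): OLD=16169273772087685/140737488355328 → NEW=0, ERR=16169273772087685/140737488355328
(5,0): OLD=105977658055065/549755813888 → NEW=255, ERR=-34210074486375/549755813888
(5,1): OLD=701337697634443/4398046511104 → NEW=255, ERR=-420164162697077/4398046511104
(5,2): OLD=22905607065378659/140737488355328 → NEW=255, ERR=-12982452465229981/140737488355328
(5,3): OLD=85802614438839501/562949953421312 → NEW=255, ERR=-57749623683595059/562949953421312
(5,4): OLD=1457356224795641023/9007199254740992 → NEW=255, ERR=-839479585163311937/9007199254740992
(6,0): OLD=12148540809763209/70368744177664 → NEW=255, ERR=-5795488955541111/70368744177664
(6,1): OLD=267802513745851271/2251799813685248 → NEW=0, ERR=267802513745851271/2251799813685248
(6,2): OLD=7205718861329237821/36028797018963968 → NEW=255, ERR=-1981624378506574019/36028797018963968
(6,3): OLD=78190548663880994527/576460752303423488 → NEW=255, ERR=-68806943173491994913/576460752303423488
(6,4): OLD=1136713815657652570841/9223372036854775808 → NEW=0, ERR=1136713815657652570841/9223372036854775808
Output grid:
  Row 0: .....  (5 black, running=5)
  Row 1: .....  (5 black, running=10)
  Row 2: .#.#.  (3 black, running=13)
  Row 3: #.#.#  (2 black, running=15)
  Row 4: .#.#.  (3 black, running=18)
  Row 5: #####  (0 black, running=18)
  Row 6: #.##.  (2 black, running=20)

Answer: 20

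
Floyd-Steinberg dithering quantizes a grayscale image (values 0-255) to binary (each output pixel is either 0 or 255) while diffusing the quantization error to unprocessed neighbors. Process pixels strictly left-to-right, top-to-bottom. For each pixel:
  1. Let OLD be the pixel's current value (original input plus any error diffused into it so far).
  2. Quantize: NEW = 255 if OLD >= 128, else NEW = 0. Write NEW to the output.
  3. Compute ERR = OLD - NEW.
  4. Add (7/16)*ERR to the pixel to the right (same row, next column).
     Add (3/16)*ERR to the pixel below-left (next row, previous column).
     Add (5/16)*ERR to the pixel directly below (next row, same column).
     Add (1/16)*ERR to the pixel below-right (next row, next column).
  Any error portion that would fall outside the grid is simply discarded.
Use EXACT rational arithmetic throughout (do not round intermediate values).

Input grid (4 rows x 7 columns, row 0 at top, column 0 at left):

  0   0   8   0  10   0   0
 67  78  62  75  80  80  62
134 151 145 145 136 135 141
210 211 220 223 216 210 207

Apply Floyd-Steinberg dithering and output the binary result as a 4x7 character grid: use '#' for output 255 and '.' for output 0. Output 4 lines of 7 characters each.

(0,0): OLD=0 → NEW=0, ERR=0
(0,1): OLD=0 → NEW=0, ERR=0
(0,2): OLD=8 → NEW=0, ERR=8
(0,3): OLD=7/2 → NEW=0, ERR=7/2
(0,4): OLD=369/32 → NEW=0, ERR=369/32
(0,5): OLD=2583/512 → NEW=0, ERR=2583/512
(0,6): OLD=18081/8192 → NEW=0, ERR=18081/8192
(1,0): OLD=67 → NEW=0, ERR=67
(1,1): OLD=1741/16 → NEW=0, ERR=1741/16
(1,2): OLD=28867/256 → NEW=0, ERR=28867/256
(1,3): OLD=524653/4096 → NEW=255, ERR=-519827/4096
(1,4): OLD=1916579/65536 → NEW=0, ERR=1916579/65536
(1,5): OLD=100144909/1048576 → NEW=0, ERR=100144909/1048576
(1,6): OLD=1758063579/16777216 → NEW=0, ERR=1758063579/16777216
(2,0): OLD=44887/256 → NEW=255, ERR=-20393/256
(2,1): OLD=359389/2048 → NEW=255, ERR=-162851/2048
(2,2): OLD=8418381/65536 → NEW=255, ERR=-8293299/65536
(2,3): OLD=16385989/262144 → NEW=0, ERR=16385989/262144
(2,4): OLD=3061194403/16777216 → NEW=255, ERR=-1216995677/16777216
(2,5): OLD=20748122251/134217728 → NEW=255, ERR=-13477398389/134217728
(2,6): OLD=291594497157/2147483648 → NEW=255, ERR=-256013833083/2147483648
(3,0): OLD=5577007/32768 → NEW=255, ERR=-2778833/32768
(3,1): OLD=126189209/1048576 → NEW=0, ERR=126189209/1048576
(3,2): OLD=4024100219/16777216 → NEW=255, ERR=-254089861/16777216
(3,3): OLD=28775961283/134217728 → NEW=255, ERR=-5449559357/134217728
(3,4): OLD=172493578295/1073741824 → NEW=255, ERR=-101310586825/1073741824
(3,5): OLD=3795188024705/34359738368 → NEW=0, ERR=3795188024705/34359738368
(3,6): OLD=116434449013527/549755813888 → NEW=255, ERR=-23753283527913/549755813888
Row 0: .......
Row 1: ...#...
Row 2: ###.###
Row 3: #.###.#

Answer: .......
...#...
###.###
#.###.#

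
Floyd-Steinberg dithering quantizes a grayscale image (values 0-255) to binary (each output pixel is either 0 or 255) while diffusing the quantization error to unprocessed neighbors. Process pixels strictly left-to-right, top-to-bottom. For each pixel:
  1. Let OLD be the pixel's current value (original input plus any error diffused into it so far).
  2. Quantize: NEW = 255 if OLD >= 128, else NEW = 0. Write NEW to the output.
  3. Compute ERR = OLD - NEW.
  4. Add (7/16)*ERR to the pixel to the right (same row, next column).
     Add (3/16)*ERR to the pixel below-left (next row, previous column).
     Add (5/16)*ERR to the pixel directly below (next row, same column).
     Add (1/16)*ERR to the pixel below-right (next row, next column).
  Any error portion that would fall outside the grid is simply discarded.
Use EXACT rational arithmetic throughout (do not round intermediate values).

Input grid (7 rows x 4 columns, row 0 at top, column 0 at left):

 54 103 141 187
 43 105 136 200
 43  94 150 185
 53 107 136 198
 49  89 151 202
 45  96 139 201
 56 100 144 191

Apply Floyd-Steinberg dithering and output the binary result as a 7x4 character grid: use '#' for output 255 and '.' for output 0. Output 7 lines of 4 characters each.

Answer: ..##
.#.#
..##
.#.#
..##
.#.#
..##

Derivation:
(0,0): OLD=54 → NEW=0, ERR=54
(0,1): OLD=1013/8 → NEW=0, ERR=1013/8
(0,2): OLD=25139/128 → NEW=255, ERR=-7501/128
(0,3): OLD=330469/2048 → NEW=255, ERR=-191771/2048
(1,0): OLD=10703/128 → NEW=0, ERR=10703/128
(1,1): OLD=177705/1024 → NEW=255, ERR=-83415/1024
(1,2): OLD=2372573/32768 → NEW=0, ERR=2372573/32768
(1,3): OLD=104203675/524288 → NEW=255, ERR=-29489765/524288
(2,0): OLD=882387/16384 → NEW=0, ERR=882387/16384
(2,1): OLD=58147777/524288 → NEW=0, ERR=58147777/524288
(2,2): OLD=215494213/1048576 → NEW=255, ERR=-51892667/1048576
(2,3): OLD=2521560977/16777216 → NEW=255, ERR=-1756629103/16777216
(3,0): OLD=760221475/8388608 → NEW=0, ERR=760221475/8388608
(3,1): OLD=23541027517/134217728 → NEW=255, ERR=-10684493123/134217728
(3,2): OLD=156781749827/2147483648 → NEW=0, ERR=156781749827/2147483648
(3,3): OLD=6670181637717/34359738368 → NEW=255, ERR=-2091551646123/34359738368
(4,0): OLD=133990937383/2147483648 → NEW=0, ERR=133990937383/2147483648
(4,1): OLD=1903077886837/17179869184 → NEW=0, ERR=1903077886837/17179869184
(4,2): OLD=113188873121109/549755813888 → NEW=255, ERR=-26998859420331/549755813888
(4,3): OLD=1460630770809571/8796093022208 → NEW=255, ERR=-782372949853469/8796093022208
(5,0): OLD=23438376968311/274877906944 → NEW=0, ERR=23438376968311/274877906944
(5,1): OLD=1430359771291297/8796093022208 → NEW=255, ERR=-812643949371743/8796093022208
(5,2): OLD=323167234708189/4398046511104 → NEW=0, ERR=323167234708189/4398046511104
(5,3): OLD=28468729945342933/140737488355328 → NEW=255, ERR=-7419329585265707/140737488355328
(6,0): OLD=9193507814712899/140737488355328 → NEW=0, ERR=9193507814712899/140737488355328
(6,1): OLD=267547523661537029/2251799813685248 → NEW=0, ERR=267547523661537029/2251799813685248
(6,2): OLD=7324122886082614291/36028797018963968 → NEW=255, ERR=-1863220353753197549/36028797018963968
(6,3): OLD=90212105331270882693/576460752303423488 → NEW=255, ERR=-56785386506102106747/576460752303423488
Row 0: ..##
Row 1: .#.#
Row 2: ..##
Row 3: .#.#
Row 4: ..##
Row 5: .#.#
Row 6: ..##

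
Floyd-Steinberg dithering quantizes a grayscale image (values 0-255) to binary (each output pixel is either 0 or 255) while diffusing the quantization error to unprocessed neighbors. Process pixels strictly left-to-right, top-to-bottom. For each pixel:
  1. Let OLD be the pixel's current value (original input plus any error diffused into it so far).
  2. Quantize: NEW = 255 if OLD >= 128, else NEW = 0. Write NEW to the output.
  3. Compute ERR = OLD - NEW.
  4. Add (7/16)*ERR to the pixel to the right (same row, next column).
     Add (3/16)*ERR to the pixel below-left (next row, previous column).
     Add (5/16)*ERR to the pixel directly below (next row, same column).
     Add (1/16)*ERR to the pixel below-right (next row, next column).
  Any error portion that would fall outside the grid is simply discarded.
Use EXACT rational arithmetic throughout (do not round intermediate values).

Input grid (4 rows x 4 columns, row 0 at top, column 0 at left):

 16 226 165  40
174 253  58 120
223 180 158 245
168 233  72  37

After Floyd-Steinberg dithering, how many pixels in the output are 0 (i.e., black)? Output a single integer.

Answer: 7

Derivation:
(0,0): OLD=16 → NEW=0, ERR=16
(0,1): OLD=233 → NEW=255, ERR=-22
(0,2): OLD=1243/8 → NEW=255, ERR=-797/8
(0,3): OLD=-459/128 → NEW=0, ERR=-459/128
(1,0): OLD=1399/8 → NEW=255, ERR=-641/8
(1,1): OLD=12377/64 → NEW=255, ERR=-3943/64
(1,2): OLD=-4371/2048 → NEW=0, ERR=-4371/2048
(1,3): OLD=3660811/32768 → NEW=0, ERR=3660811/32768
(2,0): OLD=190883/1024 → NEW=255, ERR=-70237/1024
(2,1): OLD=4106833/32768 → NEW=0, ERR=4106833/32768
(2,2): OLD=15024909/65536 → NEW=255, ERR=-1686771/65536
(2,3): OLD=281561961/1048576 → NEW=255, ERR=14175081/1048576
(3,0): OLD=89162963/524288 → NEW=255, ERR=-44530477/524288
(3,1): OLD=1894935117/8388608 → NEW=255, ERR=-244159923/8388608
(3,2): OLD=8266574707/134217728 → NEW=0, ERR=8266574707/134217728
(3,3): OLD=142940462757/2147483648 → NEW=0, ERR=142940462757/2147483648
Output grid:
  Row 0: .##.  (2 black, running=2)
  Row 1: ##..  (2 black, running=4)
  Row 2: #.##  (1 black, running=5)
  Row 3: ##..  (2 black, running=7)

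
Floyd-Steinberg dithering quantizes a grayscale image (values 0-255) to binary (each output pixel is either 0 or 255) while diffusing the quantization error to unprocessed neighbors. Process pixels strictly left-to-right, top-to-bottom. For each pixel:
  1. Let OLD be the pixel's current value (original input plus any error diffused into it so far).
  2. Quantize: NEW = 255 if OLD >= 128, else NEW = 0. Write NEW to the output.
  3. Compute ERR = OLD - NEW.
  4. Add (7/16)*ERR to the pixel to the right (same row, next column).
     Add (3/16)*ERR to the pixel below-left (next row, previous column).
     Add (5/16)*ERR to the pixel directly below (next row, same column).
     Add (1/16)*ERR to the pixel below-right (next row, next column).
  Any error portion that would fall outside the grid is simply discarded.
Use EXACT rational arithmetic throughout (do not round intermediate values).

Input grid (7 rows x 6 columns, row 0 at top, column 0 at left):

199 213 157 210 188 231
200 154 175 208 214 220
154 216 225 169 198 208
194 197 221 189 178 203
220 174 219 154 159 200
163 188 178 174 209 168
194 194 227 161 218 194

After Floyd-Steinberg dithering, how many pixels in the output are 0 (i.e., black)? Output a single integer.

(0,0): OLD=199 → NEW=255, ERR=-56
(0,1): OLD=377/2 → NEW=255, ERR=-133/2
(0,2): OLD=4093/32 → NEW=0, ERR=4093/32
(0,3): OLD=136171/512 → NEW=255, ERR=5611/512
(0,4): OLD=1579373/8192 → NEW=255, ERR=-509587/8192
(0,5): OLD=26710523/131072 → NEW=255, ERR=-6712837/131072
(1,0): OLD=5441/32 → NEW=255, ERR=-2719/32
(1,1): OLD=29831/256 → NEW=0, ERR=29831/256
(1,2): OLD=2161459/8192 → NEW=255, ERR=72499/8192
(1,3): OLD=6934599/32768 → NEW=255, ERR=-1421241/32768
(1,4): OLD=349526725/2097152 → NEW=255, ERR=-185247035/2097152
(1,5): OLD=5417764563/33554432 → NEW=255, ERR=-3138615597/33554432
(2,0): OLD=611517/4096 → NEW=255, ERR=-432963/4096
(2,1): OLD=26544463/131072 → NEW=255, ERR=-6878897/131072
(2,2): OLD=427725421/2097152 → NEW=255, ERR=-107048339/2097152
(2,3): OLD=1964691077/16777216 → NEW=0, ERR=1964691077/16777216
(2,4): OLD=108115155279/536870912 → NEW=255, ERR=-28786927281/536870912
(2,5): OLD=1286685415449/8589934592 → NEW=255, ERR=-903747905511/8589934592
(3,0): OLD=316936717/2097152 → NEW=255, ERR=-217837043/2097152
(3,1): OLD=1996114985/16777216 → NEW=0, ERR=1996114985/16777216
(3,2): OLD=37014340763/134217728 → NEW=255, ERR=2788820123/134217728
(3,3): OLD=1902170017025/8589934592 → NEW=255, ERR=-288263303935/8589934592
(3,4): OLD=9219007261441/68719476736 → NEW=255, ERR=-8304459306239/68719476736
(3,5): OLD=125235002382447/1099511627776 → NEW=0, ERR=125235002382447/1099511627776
(4,0): OLD=56330663555/268435456 → NEW=255, ERR=-12120377725/268435456
(4,1): OLD=811020643463/4294967296 → NEW=255, ERR=-284196017017/4294967296
(4,2): OLD=27170029972005/137438953472 → NEW=255, ERR=-7876903163355/137438953472
(4,3): OLD=213479190865241/2199023255552 → NEW=0, ERR=213479190865241/2199023255552
(4,4): OLD=6437570617670057/35184372088832 → NEW=255, ERR=-2534444264982103/35184372088832
(4,5): OLD=110634598045784831/562949953421312 → NEW=255, ERR=-32917640076649729/562949953421312
(5,0): OLD=9379056438917/68719476736 → NEW=255, ERR=-8144410128763/68719476736
(5,1): OLD=224086924633109/2199023255552 → NEW=0, ERR=224086924633109/2199023255552
(5,2): OLD=3848101831529239/17592186044416 → NEW=255, ERR=-637905609796841/17592186044416
(5,3): OLD=96481128622606605/562949953421312 → NEW=255, ERR=-47071109499827955/562949953421312
(5,4): OLD=163268636146881989/1125899906842624 → NEW=255, ERR=-123835840097987131/1125899906842624
(5,5): OLD=1749289451661138809/18014398509481984 → NEW=0, ERR=1749289451661138809/18014398509481984
(6,0): OLD=6194923338530655/35184372088832 → NEW=255, ERR=-2777091544121505/35184372088832
(6,1): OLD=99702232480825011/562949953421312 → NEW=255, ERR=-43850005641609549/562949953421312
(6,2): OLD=387943054493508955/2251799813685248 → NEW=255, ERR=-186265897996229285/2251799813685248
(6,3): OLD=2730685885441116319/36028797018963968 → NEW=0, ERR=2730685885441116319/36028797018963968
(6,4): OLD=132452696486534037391/576460752303423488 → NEW=255, ERR=-14544795350838952049/576460752303423488
(6,5): OLD=1904002969829566640777/9223372036854775808 → NEW=255, ERR=-447956899568401190263/9223372036854775808
Output grid:
  Row 0: ##.###  (1 black, running=1)
  Row 1: #.####  (1 black, running=2)
  Row 2: ###.##  (1 black, running=3)
  Row 3: #.###.  (2 black, running=5)
  Row 4: ###.##  (1 black, running=6)
  Row 5: #.###.  (2 black, running=8)
  Row 6: ###.##  (1 black, running=9)

Answer: 9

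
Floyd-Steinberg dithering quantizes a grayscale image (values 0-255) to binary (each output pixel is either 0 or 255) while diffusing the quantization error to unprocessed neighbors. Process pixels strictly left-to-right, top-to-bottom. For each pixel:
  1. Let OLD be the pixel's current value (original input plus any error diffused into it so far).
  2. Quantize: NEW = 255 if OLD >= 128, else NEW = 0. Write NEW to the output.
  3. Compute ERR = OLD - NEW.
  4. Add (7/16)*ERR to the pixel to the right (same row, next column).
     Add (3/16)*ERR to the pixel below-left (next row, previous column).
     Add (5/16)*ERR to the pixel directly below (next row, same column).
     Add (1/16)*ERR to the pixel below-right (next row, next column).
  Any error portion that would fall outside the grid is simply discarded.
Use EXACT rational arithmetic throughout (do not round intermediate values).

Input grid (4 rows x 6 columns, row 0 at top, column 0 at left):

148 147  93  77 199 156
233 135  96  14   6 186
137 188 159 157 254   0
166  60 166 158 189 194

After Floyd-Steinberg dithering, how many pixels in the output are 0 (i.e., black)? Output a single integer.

Answer: 10

Derivation:
(0,0): OLD=148 → NEW=255, ERR=-107
(0,1): OLD=1603/16 → NEW=0, ERR=1603/16
(0,2): OLD=35029/256 → NEW=255, ERR=-30251/256
(0,3): OLD=103635/4096 → NEW=0, ERR=103635/4096
(0,4): OLD=13767109/65536 → NEW=255, ERR=-2944571/65536
(0,5): OLD=142965859/1048576 → NEW=255, ERR=-124421021/1048576
(1,0): OLD=55897/256 → NEW=255, ERR=-9383/256
(1,1): OLD=248687/2048 → NEW=0, ERR=248687/2048
(1,2): OLD=8074267/65536 → NEW=0, ERR=8074267/65536
(1,3): OLD=15728191/262144 → NEW=0, ERR=15728191/262144
(1,4): OLD=-41245539/16777216 → NEW=0, ERR=-41245539/16777216
(1,5): OLD=38932784187/268435456 → NEW=255, ERR=-29518257093/268435456
(2,0): OLD=4859957/32768 → NEW=255, ERR=-3495883/32768
(2,1): OLD=209800599/1048576 → NEW=255, ERR=-57586281/1048576
(2,2): OLD=3226480773/16777216 → NEW=255, ERR=-1051709307/16777216
(2,3): OLD=20879349149/134217728 → NEW=255, ERR=-13346171491/134217728
(2,4): OLD=828326545495/4294967296 → NEW=255, ERR=-266890114985/4294967296
(2,5): OLD=-4240250230319/68719476736 → NEW=0, ERR=-4240250230319/68719476736
(3,0): OLD=2052917733/16777216 → NEW=0, ERR=2052917733/16777216
(3,1): OLD=10462314497/134217728 → NEW=0, ERR=10462314497/134217728
(3,2): OLD=170120278163/1073741824 → NEW=255, ERR=-103683886957/1073741824
(3,3): OLD=4749233123385/68719476736 → NEW=0, ERR=4749233123385/68719476736
(3,4): OLD=100073564910105/549755813888 → NEW=255, ERR=-40114167631335/549755813888
(3,5): OLD=1221870928958167/8796093022208 → NEW=255, ERR=-1021132791704873/8796093022208
Output grid:
  Row 0: #.#.##  (2 black, running=2)
  Row 1: #....#  (4 black, running=6)
  Row 2: #####.  (1 black, running=7)
  Row 3: ..#.##  (3 black, running=10)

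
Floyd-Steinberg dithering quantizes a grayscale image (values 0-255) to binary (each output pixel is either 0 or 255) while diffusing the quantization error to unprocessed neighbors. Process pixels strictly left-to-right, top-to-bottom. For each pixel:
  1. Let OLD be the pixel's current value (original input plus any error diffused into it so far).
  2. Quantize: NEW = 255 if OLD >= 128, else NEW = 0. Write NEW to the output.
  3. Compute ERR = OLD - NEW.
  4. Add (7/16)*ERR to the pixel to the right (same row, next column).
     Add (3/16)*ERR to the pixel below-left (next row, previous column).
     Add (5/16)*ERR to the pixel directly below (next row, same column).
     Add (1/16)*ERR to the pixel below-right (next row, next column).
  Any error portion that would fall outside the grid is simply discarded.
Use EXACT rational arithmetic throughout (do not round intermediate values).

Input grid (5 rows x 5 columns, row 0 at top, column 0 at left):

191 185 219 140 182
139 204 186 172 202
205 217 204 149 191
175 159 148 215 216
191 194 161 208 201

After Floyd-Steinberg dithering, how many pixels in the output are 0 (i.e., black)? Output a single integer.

(0,0): OLD=191 → NEW=255, ERR=-64
(0,1): OLD=157 → NEW=255, ERR=-98
(0,2): OLD=1409/8 → NEW=255, ERR=-631/8
(0,3): OLD=13503/128 → NEW=0, ERR=13503/128
(0,4): OLD=467257/2048 → NEW=255, ERR=-54983/2048
(1,0): OLD=805/8 → NEW=0, ERR=805/8
(1,1): OLD=12711/64 → NEW=255, ERR=-3609/64
(1,2): OLD=307887/2048 → NEW=255, ERR=-214353/2048
(1,3): OLD=1222345/8192 → NEW=255, ERR=-866615/8192
(1,4): OLD=20174771/131072 → NEW=255, ERR=-13248589/131072
(2,0): OLD=231293/1024 → NEW=255, ERR=-29827/1024
(2,1): OLD=5678659/32768 → NEW=255, ERR=-2677181/32768
(2,2): OLD=58819057/524288 → NEW=0, ERR=58819057/524288
(2,3): OLD=1170461755/8388608 → NEW=255, ERR=-968633285/8388608
(2,4): OLD=13728190813/134217728 → NEW=0, ERR=13728190813/134217728
(3,0): OLD=78946537/524288 → NEW=255, ERR=-54746903/524288
(3,1): OLD=448785809/4194304 → NEW=0, ERR=448785809/4194304
(3,2): OLD=27261491439/134217728 → NEW=255, ERR=-6964029201/134217728
(3,3): OLD=24482023009/134217728 → NEW=255, ERR=-9743497631/134217728
(3,4): OLD=56099350757/268435456 → NEW=255, ERR=-12351690523/268435456
(4,0): OLD=11974274331/67108864 → NEW=255, ERR=-5138485989/67108864
(4,1): OLD=381571458535/2147483648 → NEW=255, ERR=-166036871705/2147483648
(4,2): OLD=3574627887153/34359738368 → NEW=0, ERR=3574627887153/34359738368
(4,3): OLD=120374086894807/549755813888 → NEW=255, ERR=-19813645646633/549755813888
(4,4): OLD=1462928500685281/8796093022208 → NEW=255, ERR=-780075219977759/8796093022208
Output grid:
  Row 0: ###.#  (1 black, running=1)
  Row 1: .####  (1 black, running=2)
  Row 2: ##.#.  (2 black, running=4)
  Row 3: #.###  (1 black, running=5)
  Row 4: ##.##  (1 black, running=6)

Answer: 6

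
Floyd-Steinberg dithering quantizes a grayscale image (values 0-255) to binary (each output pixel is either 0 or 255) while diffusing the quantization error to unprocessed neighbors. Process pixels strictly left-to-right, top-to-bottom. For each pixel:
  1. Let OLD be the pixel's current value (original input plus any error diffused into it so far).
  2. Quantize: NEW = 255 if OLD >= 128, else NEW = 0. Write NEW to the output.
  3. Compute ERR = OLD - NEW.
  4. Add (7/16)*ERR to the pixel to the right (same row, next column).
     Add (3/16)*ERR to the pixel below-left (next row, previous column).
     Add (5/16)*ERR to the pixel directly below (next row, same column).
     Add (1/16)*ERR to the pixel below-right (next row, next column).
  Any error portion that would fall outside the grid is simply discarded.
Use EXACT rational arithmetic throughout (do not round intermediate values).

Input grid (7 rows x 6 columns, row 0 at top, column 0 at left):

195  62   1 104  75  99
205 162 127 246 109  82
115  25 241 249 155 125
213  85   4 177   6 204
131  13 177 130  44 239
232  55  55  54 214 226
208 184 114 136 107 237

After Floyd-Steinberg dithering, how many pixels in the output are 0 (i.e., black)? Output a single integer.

Answer: 20

Derivation:
(0,0): OLD=195 → NEW=255, ERR=-60
(0,1): OLD=143/4 → NEW=0, ERR=143/4
(0,2): OLD=1065/64 → NEW=0, ERR=1065/64
(0,3): OLD=113951/1024 → NEW=0, ERR=113951/1024
(0,4): OLD=2026457/16384 → NEW=0, ERR=2026457/16384
(0,5): OLD=40137455/262144 → NEW=255, ERR=-26709265/262144
(1,0): OLD=12349/64 → NEW=255, ERR=-3971/64
(1,1): OLD=74443/512 → NEW=255, ERR=-56117/512
(1,2): OLD=1758791/16384 → NEW=0, ERR=1758791/16384
(1,3): OLD=23066763/65536 → NEW=255, ERR=6355083/65536
(1,4): OLD=746281681/4194304 → NEW=255, ERR=-323265839/4194304
(1,5): OLD=1622097767/67108864 → NEW=0, ERR=1622097767/67108864
(2,0): OLD=614889/8192 → NEW=0, ERR=614889/8192
(2,1): OLD=10443123/262144 → NEW=0, ERR=10443123/262144
(2,2): OLD=1272161497/4194304 → NEW=255, ERR=202613977/4194304
(2,3): OLD=9821242257/33554432 → NEW=255, ERR=1264862097/33554432
(2,4): OLD=169650683251/1073741824 → NEW=255, ERR=-104153481869/1073741824
(2,5): OLD=1465421041493/17179869184 → NEW=0, ERR=1465421041493/17179869184
(3,0): OLD=1023098361/4194304 → NEW=255, ERR=-46449159/4194304
(3,1): OLD=3568612133/33554432 → NEW=0, ERR=3568612133/33554432
(3,2): OLD=20181816847/268435456 → NEW=0, ERR=20181816847/268435456
(3,3): OLD=3547714385309/17179869184 → NEW=255, ERR=-833152256611/17179869184
(3,4): OLD=-3735602192995/137438953472 → NEW=0, ERR=-3735602192995/137438953472
(3,5): OLD=467736724762131/2199023255552 → NEW=255, ERR=-93014205403629/2199023255552
(4,0): OLD=79177959511/536870912 → NEW=255, ERR=-57724123049/536870912
(4,1): OLD=108234667723/8589934592 → NEW=0, ERR=108234667723/8589934592
(4,2): OLD=55954528910513/274877906944 → NEW=255, ERR=-14139337360207/274877906944
(4,3): OLD=404371071686549/4398046511104 → NEW=0, ERR=404371071686549/4398046511104
(4,4): OLD=4557753684629669/70368744177664 → NEW=0, ERR=4557753684629669/70368744177664
(4,5): OLD=284199452340400739/1125899906842624 → NEW=255, ERR=-2905023904468381/1125899906842624
(5,0): OLD=27592611364753/137438953472 → NEW=255, ERR=-7454321770607/137438953472
(5,1): OLD=82876837076193/4398046511104 → NEW=0, ERR=82876837076193/4398046511104
(5,2): OLD=2293900582711067/35184372088832 → NEW=0, ERR=2293900582711067/35184372088832
(5,3): OLD=135316479552056569/1125899906842624 → NEW=0, ERR=135316479552056569/1125899906842624
(5,4): OLD=657715106912783185/2251799813685248 → NEW=255, ERR=83506154423044945/2251799813685248
(5,5): OLD=8843849086110636981/36028797018963968 → NEW=255, ERR=-343494153725174859/36028797018963968
(6,0): OLD=13692637816885571/70368744177664 → NEW=255, ERR=-4251391948418749/70368744177664
(6,1): OLD=193982776935922631/1125899906842624 → NEW=255, ERR=-93121699308946489/1125899906842624
(6,2): OLD=548994884274941647/4503599627370496 → NEW=0, ERR=548994884274941647/4503599627370496
(6,3): OLD=17143782771249208451/72057594037927936 → NEW=255, ERR=-1230903708422415229/72057594037927936
(6,4): OLD=134706549510643482291/1152921504606846976 → NEW=0, ERR=134706549510643482291/1152921504606846976
(6,5): OLD=5302620278512239143429/18446744073709551616 → NEW=255, ERR=598700539716303481349/18446744073709551616
Output grid:
  Row 0: #....#  (4 black, running=4)
  Row 1: ##.##.  (2 black, running=6)
  Row 2: ..###.  (3 black, running=9)
  Row 3: #..#.#  (3 black, running=12)
  Row 4: #.#..#  (3 black, running=15)
  Row 5: #...##  (3 black, running=18)
  Row 6: ##.#.#  (2 black, running=20)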